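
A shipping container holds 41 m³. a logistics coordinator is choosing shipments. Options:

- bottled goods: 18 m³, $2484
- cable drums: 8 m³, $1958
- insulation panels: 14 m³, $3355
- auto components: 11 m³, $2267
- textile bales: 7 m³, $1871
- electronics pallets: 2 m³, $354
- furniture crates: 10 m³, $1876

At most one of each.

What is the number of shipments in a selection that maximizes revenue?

The maximum revenue within 41 m³ is 9451.
cable drums + insulation panels + auto components + textile bales hits 9451 at 40 m³.
All optima have 4 shipments.

4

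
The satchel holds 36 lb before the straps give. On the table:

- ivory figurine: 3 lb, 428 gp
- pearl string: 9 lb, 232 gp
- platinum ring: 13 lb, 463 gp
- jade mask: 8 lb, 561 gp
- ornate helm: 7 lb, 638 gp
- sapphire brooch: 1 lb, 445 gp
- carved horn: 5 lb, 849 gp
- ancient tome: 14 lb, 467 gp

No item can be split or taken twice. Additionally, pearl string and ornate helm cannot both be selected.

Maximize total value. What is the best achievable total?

By value per lb: sapphire brooch 445.00, carved horn 169.80, ivory figurine 142.67 lead.
Taking jade mask + ornate helm + sapphire brooch + carved horn + ancient tome: 35 lb used, 2960 in value.
Next best is platinum ring + jade mask + ornate helm + sapphire brooch + carved horn at 2956 (34 lb) — short by 4.

2960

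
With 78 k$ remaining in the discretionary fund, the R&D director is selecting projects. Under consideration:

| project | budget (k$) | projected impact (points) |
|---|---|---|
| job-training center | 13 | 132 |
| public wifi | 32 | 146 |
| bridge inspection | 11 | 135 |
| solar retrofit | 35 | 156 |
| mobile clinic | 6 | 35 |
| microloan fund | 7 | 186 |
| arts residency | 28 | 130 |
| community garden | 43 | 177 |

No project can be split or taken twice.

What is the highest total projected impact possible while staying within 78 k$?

Ranking by ratio (projected impact/k$): microloan fund 26.57, bridge inspection 12.27, job-training center 10.15, mobile clinic 5.83.
A density-first pass picks job-training center + bridge inspection + mobile clinic + microloan fund + arts residency — 618 at 65 k$.
The 28 k$ tied up in arts residency is better spent on solar retrofit — total rises to 644 (72 k$).

644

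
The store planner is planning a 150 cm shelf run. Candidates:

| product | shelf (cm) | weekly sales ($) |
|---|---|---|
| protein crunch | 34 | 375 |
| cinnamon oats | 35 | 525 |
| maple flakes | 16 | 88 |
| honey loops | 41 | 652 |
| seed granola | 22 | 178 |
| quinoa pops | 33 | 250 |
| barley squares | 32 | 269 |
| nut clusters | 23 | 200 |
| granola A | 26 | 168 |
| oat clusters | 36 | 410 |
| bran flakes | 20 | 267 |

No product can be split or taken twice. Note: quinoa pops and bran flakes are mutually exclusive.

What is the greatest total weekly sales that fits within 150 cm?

1962

Ranking by ratio (weekly sales/cm): honey loops 15.90, cinnamon oats 15.00, bran flakes 13.35.
Taking the top-ratio products first gives cinnamon oats + maple flakes + honey loops + oat clusters + bran flakes for 1942 (148 cm).
Replace maple flakes and bran flakes with protein crunch: the trade gains 20 net, giving 1962 at 146 cm.
Nothing else feasible within 150 cm beats 1962.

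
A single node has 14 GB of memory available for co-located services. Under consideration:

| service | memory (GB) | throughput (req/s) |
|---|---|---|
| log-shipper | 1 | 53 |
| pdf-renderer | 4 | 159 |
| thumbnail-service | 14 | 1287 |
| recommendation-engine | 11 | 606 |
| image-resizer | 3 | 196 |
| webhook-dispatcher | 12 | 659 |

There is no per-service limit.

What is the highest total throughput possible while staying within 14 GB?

The ratio ordering already packs tightly: thumbnail-service, 14 GB, 1287.
No other feasible combination exceeds 1287.

1287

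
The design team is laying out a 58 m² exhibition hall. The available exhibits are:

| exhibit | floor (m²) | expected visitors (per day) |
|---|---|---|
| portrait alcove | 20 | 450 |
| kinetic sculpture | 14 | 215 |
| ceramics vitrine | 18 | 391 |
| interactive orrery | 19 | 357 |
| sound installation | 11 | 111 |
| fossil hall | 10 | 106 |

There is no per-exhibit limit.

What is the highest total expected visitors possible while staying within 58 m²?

1291

By expected visitors per m²: portrait alcove 22.50, ceramics vitrine 21.72, interactive orrery 18.79 lead.
2×portrait alcove + ceramics vitrine uses 58 of the 58 m² and totals 1291.
Nothing else within 58 m² beats 1291.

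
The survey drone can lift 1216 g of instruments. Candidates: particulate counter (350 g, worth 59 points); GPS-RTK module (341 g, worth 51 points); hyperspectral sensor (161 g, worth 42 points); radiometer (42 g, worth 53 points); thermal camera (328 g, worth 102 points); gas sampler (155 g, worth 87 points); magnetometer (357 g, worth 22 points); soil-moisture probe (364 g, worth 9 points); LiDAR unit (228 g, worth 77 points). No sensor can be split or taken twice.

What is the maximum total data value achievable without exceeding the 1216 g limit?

378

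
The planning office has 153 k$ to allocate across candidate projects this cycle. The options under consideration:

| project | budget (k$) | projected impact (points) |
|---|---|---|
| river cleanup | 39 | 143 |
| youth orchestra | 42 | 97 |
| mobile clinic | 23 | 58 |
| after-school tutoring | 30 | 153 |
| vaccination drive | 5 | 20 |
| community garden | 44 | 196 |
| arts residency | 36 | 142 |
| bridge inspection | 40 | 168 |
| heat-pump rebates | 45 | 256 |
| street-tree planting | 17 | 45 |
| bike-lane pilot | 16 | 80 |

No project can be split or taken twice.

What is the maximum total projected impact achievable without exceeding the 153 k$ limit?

By projected impact per k$: heat-pump rebates 5.69, after-school tutoring 5.10, bike-lane pilot 5.00, community garden 4.45 lead.
Greedy by ratio would take after-school tutoring + vaccination drive + community garden + heat-pump rebates + bike-lane pilot: 140 k$ used, total 705.
The 5 k$ tied up in vaccination drive is better spent on street-tree planting — total rises to 730 (152 k$).
Next best is after-school tutoring + vaccination drive + bridge inspection + heat-pump rebates + street-tree planting + bike-lane pilot at 722 (153 k$) — short by 8.

730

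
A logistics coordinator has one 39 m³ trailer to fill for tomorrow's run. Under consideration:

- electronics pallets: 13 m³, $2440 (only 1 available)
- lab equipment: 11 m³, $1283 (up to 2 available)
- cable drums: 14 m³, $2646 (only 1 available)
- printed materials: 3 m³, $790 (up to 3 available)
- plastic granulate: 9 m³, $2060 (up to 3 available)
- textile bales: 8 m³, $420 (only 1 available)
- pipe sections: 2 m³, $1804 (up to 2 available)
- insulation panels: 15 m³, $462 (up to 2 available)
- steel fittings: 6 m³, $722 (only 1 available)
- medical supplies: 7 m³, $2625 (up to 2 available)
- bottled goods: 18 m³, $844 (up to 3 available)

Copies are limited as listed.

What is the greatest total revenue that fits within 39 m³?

The ratio heuristic lands on 3×printed materials + plastic granulate + 2×pipe sections + 2×medical supplies (13288) but leaves 3 m³ idle.
The 6 m³ tied up in 2×printed materials is better spent on plastic granulate — total rises to 13768 (39 m³).
No other feasible combination exceeds 13768.

13768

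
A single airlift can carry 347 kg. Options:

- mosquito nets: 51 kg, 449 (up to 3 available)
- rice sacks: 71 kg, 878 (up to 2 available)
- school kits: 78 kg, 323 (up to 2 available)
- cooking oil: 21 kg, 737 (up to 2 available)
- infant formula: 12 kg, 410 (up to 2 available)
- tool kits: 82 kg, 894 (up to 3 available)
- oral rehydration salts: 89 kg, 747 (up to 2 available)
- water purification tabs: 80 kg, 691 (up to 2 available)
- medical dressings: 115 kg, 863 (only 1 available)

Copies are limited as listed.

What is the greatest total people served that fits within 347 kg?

Best packing: mosquito nets + 2×rice sacks + 2×cooking oil + 2×infant formula + tool kits — 341 kg, 5393 total.
Nothing else within 347 kg beats 5393.

5393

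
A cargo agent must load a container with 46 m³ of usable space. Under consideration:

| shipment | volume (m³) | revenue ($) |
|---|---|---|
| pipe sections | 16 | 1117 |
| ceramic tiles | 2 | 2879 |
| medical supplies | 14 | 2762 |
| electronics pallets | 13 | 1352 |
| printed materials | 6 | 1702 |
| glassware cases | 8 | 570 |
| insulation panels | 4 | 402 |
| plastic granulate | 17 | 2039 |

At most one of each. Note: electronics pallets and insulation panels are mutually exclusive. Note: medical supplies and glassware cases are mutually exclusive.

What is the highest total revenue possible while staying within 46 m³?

9784

The ratio ordering already packs tightly: ceramic tiles + medical supplies + printed materials + insulation panels + plastic granulate, 43 m³, 9784.
The closest alternative, ceramic tiles + medical supplies + printed materials + plastic granulate, reaches only 9382.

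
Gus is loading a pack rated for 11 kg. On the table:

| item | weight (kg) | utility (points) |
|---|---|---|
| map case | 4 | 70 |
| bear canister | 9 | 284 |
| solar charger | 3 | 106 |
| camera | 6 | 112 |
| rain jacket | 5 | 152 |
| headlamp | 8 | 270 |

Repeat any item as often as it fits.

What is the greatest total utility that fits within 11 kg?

376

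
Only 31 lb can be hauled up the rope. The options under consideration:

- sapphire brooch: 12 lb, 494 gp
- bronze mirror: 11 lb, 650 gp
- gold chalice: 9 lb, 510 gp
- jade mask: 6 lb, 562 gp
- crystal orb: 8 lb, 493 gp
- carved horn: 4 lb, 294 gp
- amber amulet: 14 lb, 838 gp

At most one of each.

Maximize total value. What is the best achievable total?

2050

A density-first pass picks bronze mirror + jade mask + crystal orb + carved horn — 1999 at 29 lb.
The 12 lb tied up in crystal orb and carved horn is better spent on amber amulet — total rises to 2050 (31 lb).
An exhaustive check of the 128 subsets confirms 2050.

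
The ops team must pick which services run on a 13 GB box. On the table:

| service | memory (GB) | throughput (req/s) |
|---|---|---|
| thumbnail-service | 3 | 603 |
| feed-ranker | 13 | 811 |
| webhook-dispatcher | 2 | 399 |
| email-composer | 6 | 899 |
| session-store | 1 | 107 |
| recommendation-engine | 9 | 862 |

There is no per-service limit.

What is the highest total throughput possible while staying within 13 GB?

2607

Greedy by ratio would take 4×thumbnail-service + session-store: 13 GB used, total 2519.
Replace thumbnail-service and session-store with 2×webhook-dispatcher: the trade gains 88 net, giving 2607 at 13 GB.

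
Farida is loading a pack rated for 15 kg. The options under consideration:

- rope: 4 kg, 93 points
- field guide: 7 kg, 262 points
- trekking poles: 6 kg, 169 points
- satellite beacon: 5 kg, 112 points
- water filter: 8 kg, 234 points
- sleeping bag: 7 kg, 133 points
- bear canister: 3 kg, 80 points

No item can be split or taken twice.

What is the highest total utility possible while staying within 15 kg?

496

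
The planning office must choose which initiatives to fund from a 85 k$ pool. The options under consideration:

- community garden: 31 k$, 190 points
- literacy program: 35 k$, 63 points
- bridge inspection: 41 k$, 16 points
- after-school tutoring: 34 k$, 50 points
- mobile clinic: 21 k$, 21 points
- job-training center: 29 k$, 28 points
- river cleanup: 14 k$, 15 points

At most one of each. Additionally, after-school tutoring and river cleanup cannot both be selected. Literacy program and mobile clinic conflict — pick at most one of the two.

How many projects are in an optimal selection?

Best achievable projected impact is 268.
One optimal bundle: community garden + literacy program + river cleanup (80 k$).
Any selection reaching 268 contains exactly 3 projects.

3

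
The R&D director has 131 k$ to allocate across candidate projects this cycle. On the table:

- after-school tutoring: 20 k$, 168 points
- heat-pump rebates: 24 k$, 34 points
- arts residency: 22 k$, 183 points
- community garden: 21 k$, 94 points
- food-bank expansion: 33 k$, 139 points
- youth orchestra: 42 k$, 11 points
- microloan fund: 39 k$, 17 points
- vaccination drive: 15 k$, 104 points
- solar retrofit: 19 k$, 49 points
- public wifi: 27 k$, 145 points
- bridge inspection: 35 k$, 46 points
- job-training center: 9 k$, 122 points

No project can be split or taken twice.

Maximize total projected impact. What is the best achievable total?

861

Density check — job-training center 13.56, after-school tutoring 8.40, arts residency 8.32 are the best per k$.
Taking the top-ratio projects first gives after-school tutoring + arts residency + community garden + vaccination drive + public wifi + job-training center for 816 (114 k$).
Replace community garden with food-bank expansion: the trade gains 45 net, giving 861 at 126 k$.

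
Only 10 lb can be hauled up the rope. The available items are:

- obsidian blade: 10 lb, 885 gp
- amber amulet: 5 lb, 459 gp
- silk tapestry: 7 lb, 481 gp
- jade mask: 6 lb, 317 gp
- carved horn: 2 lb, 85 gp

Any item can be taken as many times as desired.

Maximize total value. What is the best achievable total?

918

2×amber amulet uses 10 of the 10 lb and totals 918.
Every other selection either busts 10 lb or fails to beat 918.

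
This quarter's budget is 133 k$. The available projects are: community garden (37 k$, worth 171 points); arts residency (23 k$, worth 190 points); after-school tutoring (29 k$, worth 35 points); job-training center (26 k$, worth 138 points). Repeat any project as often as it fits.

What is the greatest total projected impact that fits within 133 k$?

5×arts residency uses 115 of the 133 k$ and totals 950.

950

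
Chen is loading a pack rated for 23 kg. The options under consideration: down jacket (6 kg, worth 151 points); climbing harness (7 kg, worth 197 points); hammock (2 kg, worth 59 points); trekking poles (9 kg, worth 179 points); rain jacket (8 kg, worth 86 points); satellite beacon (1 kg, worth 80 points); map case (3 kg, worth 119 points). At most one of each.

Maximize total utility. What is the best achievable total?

634

Taking the top-ratio items first gives down jacket + climbing harness + hammock + satellite beacon + map case for 606 (19 kg).
Dropping down jacket frees 6 kg; slotting in trekking poles (9 kg) lifts the total to 634 at 22 kg.
Runner-up down jacket + climbing harness + trekking poles + satellite beacon tops out at 607.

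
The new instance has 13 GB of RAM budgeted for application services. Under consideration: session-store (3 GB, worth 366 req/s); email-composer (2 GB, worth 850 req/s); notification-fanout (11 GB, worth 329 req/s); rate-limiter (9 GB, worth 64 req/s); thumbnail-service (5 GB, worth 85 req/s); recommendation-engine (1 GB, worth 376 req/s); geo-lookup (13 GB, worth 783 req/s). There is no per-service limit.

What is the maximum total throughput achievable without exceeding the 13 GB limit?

Ranking by ratio (throughput/GB): email-composer 425.00, recommendation-engine 376.00, session-store 122.00, geo-lookup 60.23.
Best packing: 6×email-composer + recommendation-engine — 13 GB, 5476 total.

5476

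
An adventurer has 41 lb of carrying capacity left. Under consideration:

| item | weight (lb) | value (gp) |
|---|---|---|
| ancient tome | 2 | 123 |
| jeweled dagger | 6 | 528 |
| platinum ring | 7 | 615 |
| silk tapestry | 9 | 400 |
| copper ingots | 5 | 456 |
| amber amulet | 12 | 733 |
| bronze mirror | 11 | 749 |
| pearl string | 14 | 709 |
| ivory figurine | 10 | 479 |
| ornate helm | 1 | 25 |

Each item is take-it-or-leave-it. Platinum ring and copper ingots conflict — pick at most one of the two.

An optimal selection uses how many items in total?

6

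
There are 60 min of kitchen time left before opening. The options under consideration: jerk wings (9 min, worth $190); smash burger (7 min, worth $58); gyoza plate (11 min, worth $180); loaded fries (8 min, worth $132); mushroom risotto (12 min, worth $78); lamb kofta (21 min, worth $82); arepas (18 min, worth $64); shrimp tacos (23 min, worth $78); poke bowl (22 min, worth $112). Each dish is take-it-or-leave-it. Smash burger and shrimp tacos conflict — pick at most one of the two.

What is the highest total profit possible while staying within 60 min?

672

By profit per min: jerk wings 21.11, loaded fries 16.50, gyoza plate 16.36 lead.
Filling by ratio: jerk wings + smash burger + gyoza plate + loaded fries + mushroom risotto for 638, with 13 min left unused.
The 12 min tied up in mushroom risotto is better spent on poke bowl — total rises to 672 (57 min).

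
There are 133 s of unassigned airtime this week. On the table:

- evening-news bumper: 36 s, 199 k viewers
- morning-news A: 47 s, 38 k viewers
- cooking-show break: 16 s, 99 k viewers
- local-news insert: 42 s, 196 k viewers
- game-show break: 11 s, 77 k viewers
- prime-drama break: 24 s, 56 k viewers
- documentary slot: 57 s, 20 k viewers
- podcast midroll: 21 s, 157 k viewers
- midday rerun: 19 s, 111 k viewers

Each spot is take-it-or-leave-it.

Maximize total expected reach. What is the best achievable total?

740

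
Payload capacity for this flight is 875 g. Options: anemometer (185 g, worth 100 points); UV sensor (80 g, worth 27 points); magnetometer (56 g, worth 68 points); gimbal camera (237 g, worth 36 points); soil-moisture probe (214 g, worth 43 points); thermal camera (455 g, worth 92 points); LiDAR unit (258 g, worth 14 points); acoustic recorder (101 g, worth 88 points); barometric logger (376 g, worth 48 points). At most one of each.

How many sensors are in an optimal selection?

Optimal total is 362.
anemometer + UV sensor + magnetometer + gimbal camera + soil-moisture probe + acoustic recorder hits 362 at 873 g.
Every optimal selection uses 6 sensors.

6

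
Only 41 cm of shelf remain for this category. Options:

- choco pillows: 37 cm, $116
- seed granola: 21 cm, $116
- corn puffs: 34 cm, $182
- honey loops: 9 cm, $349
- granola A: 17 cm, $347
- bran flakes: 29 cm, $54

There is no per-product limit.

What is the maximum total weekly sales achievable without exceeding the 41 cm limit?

1396

Ranking by ratio (weekly sales/cm): honey loops 38.78, granola A 20.41, seed granola 5.52, corn puffs 5.35.
Taking 4×honey loops: 36 cm used, 1396 in weekly sales.
Nothing else within 41 cm beats 1396.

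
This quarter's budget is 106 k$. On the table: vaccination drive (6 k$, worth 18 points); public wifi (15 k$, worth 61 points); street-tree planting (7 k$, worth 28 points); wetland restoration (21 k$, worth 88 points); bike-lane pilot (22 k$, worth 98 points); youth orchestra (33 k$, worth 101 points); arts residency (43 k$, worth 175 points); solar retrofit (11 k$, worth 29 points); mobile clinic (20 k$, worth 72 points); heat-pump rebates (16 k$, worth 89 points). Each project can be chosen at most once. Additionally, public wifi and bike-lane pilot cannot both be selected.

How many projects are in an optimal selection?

4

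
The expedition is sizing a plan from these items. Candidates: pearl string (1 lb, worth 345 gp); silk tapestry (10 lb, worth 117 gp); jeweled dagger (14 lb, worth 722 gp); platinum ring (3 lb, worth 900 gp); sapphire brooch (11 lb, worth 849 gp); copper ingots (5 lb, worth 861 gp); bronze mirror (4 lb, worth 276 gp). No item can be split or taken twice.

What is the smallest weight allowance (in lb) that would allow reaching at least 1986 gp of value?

9

Look for the lowest-weight combination reaching 1986.
Taking pearl string + platinum ring + copper ingots gives 2106 (≥ 1986) for 9 lb.
Any bundle with less than 9 lb falls short of 1986.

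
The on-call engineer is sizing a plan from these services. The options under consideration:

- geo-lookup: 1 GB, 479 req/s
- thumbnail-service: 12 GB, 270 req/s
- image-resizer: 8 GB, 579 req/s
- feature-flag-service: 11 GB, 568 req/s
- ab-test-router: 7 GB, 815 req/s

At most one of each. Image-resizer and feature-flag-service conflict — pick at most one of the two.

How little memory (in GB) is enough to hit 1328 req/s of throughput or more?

Minimise GB subject to total throughput ≥ 1328.
Taking image-resizer + ab-test-router gives 1394 (≥ 1328) for 15 GB.
Any bundle with less than 15 GB falls short of 1328.

15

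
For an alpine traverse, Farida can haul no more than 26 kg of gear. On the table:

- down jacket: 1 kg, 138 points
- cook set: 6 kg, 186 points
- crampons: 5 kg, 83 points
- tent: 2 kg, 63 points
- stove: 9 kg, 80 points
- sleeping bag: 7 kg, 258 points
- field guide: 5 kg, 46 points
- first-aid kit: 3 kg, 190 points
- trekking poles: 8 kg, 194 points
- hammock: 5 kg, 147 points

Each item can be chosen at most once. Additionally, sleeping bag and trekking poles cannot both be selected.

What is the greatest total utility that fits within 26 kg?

By utility per kg: down jacket 138.00, first-aid kit 63.33, sleeping bag 36.86, tent 31.50 lead.
The ratio ordering already packs tightly: down jacket + cook set + tent + sleeping bag + first-aid kit + hammock, 24 kg, 982.
Nothing else feasible within 26 kg beats 982.

982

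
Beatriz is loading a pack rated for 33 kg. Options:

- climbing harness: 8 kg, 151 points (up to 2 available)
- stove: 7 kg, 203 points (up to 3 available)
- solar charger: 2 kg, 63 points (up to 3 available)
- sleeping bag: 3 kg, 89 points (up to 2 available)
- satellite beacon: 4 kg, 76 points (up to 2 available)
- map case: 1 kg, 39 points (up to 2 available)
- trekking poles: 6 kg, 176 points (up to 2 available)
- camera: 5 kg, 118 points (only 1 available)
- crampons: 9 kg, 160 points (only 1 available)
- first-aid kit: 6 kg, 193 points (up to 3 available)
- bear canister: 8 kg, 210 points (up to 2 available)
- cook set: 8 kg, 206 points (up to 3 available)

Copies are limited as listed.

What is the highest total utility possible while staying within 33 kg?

1049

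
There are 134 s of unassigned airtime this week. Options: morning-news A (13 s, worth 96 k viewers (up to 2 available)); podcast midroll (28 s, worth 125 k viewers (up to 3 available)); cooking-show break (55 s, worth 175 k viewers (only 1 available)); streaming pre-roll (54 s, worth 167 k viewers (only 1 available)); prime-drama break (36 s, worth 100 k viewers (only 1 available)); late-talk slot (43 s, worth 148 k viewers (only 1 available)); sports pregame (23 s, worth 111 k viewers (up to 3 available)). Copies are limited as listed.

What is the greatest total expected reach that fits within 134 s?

Taking the top-ratio spots first gives 2×morning-news A + podcast midroll + 3×sports pregame for 650 (123 s).
The 46 s tied up in 2×sports pregame is better spent on 2×podcast midroll — total rises to 678 (133 s).

678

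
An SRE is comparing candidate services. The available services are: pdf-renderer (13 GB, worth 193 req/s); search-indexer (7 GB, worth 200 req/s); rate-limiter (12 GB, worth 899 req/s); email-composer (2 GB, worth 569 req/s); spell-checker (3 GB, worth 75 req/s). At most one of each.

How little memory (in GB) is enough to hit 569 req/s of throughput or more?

2

Look for the lowest-memory combination reaching 569.
Taking email-composer gives 569 (≥ 569) for 2 GB.
No combination under 2 GB hits 569.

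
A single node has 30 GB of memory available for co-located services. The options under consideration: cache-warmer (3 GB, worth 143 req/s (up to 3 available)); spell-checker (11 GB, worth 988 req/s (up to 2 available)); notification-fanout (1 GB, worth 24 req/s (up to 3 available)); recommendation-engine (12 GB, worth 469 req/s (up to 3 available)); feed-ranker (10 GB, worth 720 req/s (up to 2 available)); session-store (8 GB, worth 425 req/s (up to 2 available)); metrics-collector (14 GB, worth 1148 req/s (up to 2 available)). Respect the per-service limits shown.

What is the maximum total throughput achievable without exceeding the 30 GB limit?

The ratio ordering already packs tightly: 2×spell-checker + session-store, 30 GB, 2401.
Nothing else within 30 GB beats 2401.

2401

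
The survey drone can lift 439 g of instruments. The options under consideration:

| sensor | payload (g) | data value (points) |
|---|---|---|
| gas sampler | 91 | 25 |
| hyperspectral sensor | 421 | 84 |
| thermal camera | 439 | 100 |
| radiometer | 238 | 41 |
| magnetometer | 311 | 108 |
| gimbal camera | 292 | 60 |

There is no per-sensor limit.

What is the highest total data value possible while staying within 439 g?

133

Ranking by ratio (data value/g): magnetometer 0.35, gas sampler 0.27, thermal camera 0.23.
The ratio ordering already packs tightly: gas sampler + magnetometer, 402 g, 133.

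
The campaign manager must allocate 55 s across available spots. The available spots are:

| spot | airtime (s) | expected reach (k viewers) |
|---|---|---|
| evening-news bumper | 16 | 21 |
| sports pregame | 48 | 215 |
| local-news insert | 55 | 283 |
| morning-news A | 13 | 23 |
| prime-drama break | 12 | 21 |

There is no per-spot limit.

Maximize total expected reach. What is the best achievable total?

Density check — local-news insert 5.15, sports pregame 4.48, morning-news A 1.77, prime-drama break 1.75 are the best per s.
Taking local-news insert: 55 s used, 283 in expected reach.
That's the maximum — no swap from here does better than 283.

283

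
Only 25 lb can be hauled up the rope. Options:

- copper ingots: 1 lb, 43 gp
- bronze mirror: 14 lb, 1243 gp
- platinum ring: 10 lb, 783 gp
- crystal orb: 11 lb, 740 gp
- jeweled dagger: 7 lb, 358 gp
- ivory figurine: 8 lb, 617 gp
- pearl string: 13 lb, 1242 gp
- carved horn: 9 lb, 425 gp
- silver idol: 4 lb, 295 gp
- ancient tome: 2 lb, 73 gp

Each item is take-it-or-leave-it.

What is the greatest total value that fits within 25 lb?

2154

By value per lb: pearl string 95.54, bronze mirror 88.79, platinum ring 78.30 lead.
Taking the top-ratio items first gives copper ingots + platinum ring + pearl string for 2068 (24 lb).
The 11 lb tied up in copper ingots and platinum ring is better spent on ivory figurine + silver idol — total rises to 2154 (25 lb).
Nothing else within 25 lb beats 2154.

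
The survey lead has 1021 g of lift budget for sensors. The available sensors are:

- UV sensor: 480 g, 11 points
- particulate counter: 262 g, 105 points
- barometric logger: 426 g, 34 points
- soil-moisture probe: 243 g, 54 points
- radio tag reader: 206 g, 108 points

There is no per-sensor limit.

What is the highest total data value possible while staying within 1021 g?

Taking 4×radio tag reader: 824 g used, 432 in data value.
Every other selection either busts 1021 g or fails to beat 432.

432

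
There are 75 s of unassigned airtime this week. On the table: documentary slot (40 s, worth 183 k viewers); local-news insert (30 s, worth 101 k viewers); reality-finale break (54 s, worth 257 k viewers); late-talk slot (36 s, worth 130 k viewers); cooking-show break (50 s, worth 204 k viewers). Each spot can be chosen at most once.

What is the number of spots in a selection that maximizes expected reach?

Best achievable expected reach is 284.
documentary slot + local-news insert hits 284 at 70 s.
Any selection reaching 284 contains exactly 2 spots.

2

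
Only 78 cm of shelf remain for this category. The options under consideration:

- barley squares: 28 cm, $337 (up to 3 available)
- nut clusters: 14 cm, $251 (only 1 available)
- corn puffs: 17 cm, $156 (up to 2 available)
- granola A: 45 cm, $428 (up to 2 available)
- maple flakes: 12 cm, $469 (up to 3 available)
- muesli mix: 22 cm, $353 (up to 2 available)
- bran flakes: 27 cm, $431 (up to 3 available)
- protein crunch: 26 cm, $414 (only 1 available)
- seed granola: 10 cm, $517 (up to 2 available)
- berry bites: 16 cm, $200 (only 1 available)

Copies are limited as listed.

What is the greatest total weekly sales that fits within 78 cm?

2794

Greedy by ratio would take nut clusters + 3×maple flakes + 2×seed granola: 70 cm used, total 2692.
Dropping nut clusters frees 14 cm; slotting in muesli mix (22 cm) lifts the total to 2794 at 78 cm.
Every other selection either busts 78 cm or exceeds an availability limit or fails to beat 2794.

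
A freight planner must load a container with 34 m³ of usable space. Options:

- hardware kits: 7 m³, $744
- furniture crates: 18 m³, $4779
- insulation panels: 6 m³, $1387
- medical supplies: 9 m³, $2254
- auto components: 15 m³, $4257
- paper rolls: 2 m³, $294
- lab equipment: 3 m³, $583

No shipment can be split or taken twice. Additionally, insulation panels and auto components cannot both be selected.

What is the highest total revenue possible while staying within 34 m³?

The ratio ordering already packs tightly: furniture crates + auto components, 33 m³, 9036.
Every other selection either busts 34 m³ or breaks a pairing rule or fails to beat 9036.

9036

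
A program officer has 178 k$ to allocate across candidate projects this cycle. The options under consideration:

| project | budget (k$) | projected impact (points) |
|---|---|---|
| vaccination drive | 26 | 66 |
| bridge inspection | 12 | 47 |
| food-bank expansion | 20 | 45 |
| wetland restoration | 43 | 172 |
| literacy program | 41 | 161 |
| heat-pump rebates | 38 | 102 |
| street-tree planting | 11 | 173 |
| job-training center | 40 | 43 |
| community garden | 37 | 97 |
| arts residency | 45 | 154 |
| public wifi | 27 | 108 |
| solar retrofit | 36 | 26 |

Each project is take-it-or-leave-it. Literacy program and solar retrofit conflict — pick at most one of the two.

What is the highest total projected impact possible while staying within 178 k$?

773

Density check — street-tree planting 15.73, wetland restoration 4.00, public wifi 4.00, literacy program 3.93 are the best per k$.
Greedy by ratio would take bridge inspection + wetland restoration + literacy program + heat-pump rebates + street-tree planting + public wifi: 172 k$ used, total 763.
The 65 k$ tied up in heat-pump rebates and public wifi is better spent on vaccination drive + arts residency — total rises to 773 (178 k$).
Next best is wetland restoration + literacy program + street-tree planting + arts residency + public wifi at 768 (167 k$) — short by 5.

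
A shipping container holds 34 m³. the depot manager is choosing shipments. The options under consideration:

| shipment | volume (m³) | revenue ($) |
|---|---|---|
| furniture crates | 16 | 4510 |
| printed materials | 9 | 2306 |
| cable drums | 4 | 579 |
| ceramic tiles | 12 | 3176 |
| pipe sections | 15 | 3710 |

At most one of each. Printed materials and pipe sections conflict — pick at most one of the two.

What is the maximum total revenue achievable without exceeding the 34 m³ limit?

The ratio ordering already packs tightly: furniture crates + cable drums + ceramic tiles, 32 m³, 8265.

8265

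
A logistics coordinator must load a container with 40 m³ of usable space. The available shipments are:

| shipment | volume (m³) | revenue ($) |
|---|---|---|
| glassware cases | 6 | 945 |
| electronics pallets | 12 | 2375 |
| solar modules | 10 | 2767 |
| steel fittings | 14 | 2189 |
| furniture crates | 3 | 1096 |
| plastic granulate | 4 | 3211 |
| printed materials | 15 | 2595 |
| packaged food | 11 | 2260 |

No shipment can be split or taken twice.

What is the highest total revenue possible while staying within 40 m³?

11709

Best packing: electronics pallets + solar modules + furniture crates + plastic granulate + packaged food — 40 m³, 11709 total.
Nothing else within 40 m³ beats 11709.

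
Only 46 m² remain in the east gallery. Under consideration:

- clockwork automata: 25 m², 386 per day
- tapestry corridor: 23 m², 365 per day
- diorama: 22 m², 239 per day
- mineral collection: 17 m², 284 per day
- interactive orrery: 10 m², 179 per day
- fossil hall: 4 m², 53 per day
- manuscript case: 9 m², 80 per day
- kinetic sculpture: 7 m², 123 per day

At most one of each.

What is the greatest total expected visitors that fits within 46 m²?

741

Taking the top-ratio exhibits first gives mineral collection + interactive orrery + fossil hall + kinetic sculpture for 639 (38 m²).
The 17 m² tied up in mineral collection is better spent on clockwork automata — total rises to 741 (46 m²).
Every other selection either busts 46 m² or fails to beat 741.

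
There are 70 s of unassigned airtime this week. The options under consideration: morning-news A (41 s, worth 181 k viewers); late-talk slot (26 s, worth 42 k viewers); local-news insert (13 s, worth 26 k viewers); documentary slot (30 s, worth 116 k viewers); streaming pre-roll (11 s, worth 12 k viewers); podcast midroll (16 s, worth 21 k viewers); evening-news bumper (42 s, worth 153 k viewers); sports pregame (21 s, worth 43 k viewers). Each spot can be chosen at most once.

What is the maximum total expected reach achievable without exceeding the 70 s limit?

228

Filling by ratio: morning-news A + sports pregame for 224, with 8 s left unused.
The 21 s tied up in sports pregame is better spent on local-news insert + podcast midroll — total rises to 228 (70 s).
Every other selection either busts 70 s or fails to beat 228.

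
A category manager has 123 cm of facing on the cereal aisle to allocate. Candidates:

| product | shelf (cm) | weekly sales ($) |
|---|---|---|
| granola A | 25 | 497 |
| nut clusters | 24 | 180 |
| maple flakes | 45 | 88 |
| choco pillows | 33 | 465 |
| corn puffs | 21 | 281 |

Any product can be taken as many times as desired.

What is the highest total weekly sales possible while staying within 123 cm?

Taking 4×granola A + corn puffs: 121 cm used, 2269 in weekly sales.
Nothing else within 123 cm beats 2269.

2269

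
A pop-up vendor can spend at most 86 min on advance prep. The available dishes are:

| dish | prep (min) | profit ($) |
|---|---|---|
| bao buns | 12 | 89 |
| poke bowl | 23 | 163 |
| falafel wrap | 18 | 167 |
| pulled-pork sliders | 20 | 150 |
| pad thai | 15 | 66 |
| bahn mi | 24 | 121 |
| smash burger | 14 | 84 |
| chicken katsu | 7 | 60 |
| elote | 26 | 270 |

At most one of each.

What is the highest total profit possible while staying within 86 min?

749

By profit per min: elote 10.38, falafel wrap 9.28, chicken katsu 8.57 lead.
Greedy by ratio would take bao buns + falafel wrap + pulled-pork sliders + chicken katsu + elote: 83 min used, total 736.
The 20 min tied up in pulled-pork sliders is better spent on poke bowl — total rises to 749 (86 min).
Next best is bao buns + falafel wrap + pulled-pork sliders + chicken katsu + elote at 736 (83 min) — short by 13.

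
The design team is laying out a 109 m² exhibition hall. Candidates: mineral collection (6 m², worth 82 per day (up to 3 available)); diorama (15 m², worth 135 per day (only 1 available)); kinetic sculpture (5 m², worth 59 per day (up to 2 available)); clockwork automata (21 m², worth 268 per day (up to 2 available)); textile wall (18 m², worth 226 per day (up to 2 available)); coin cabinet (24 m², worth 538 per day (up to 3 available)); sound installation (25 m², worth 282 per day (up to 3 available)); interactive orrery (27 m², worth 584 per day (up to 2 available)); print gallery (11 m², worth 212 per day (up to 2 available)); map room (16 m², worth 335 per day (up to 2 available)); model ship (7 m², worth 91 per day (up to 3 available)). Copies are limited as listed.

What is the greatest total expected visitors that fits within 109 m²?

2343

Density check — coin cabinet 22.42, interactive orrery 21.63, map room 20.94 are the best per m².
Greedy by ratio would take mineral collection + 3×coin cabinet + interactive orrery: 105 m² used, total 2280.
Dropping mineral collection and interactive orrery frees 33 m²; slotting in kinetic sculpture + 2×map room (37 m²) lifts the total to 2343 at 109 m².
No other feasible combination exceeds 2343.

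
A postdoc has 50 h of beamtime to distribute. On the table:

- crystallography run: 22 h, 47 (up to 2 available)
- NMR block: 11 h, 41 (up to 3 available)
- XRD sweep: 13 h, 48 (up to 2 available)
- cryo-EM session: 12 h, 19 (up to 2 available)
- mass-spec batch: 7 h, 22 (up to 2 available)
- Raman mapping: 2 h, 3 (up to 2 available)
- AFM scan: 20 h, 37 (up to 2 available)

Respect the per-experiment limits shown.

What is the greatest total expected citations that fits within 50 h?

Taking the top-ratio experiments first gives 3×NMR block + XRD sweep + 2×Raman mapping for 177 (50 h).
Dropping NMR block and Raman mapping frees 13 h; slotting in XRD sweep (13 h) lifts the total to 181 at 50 h.

181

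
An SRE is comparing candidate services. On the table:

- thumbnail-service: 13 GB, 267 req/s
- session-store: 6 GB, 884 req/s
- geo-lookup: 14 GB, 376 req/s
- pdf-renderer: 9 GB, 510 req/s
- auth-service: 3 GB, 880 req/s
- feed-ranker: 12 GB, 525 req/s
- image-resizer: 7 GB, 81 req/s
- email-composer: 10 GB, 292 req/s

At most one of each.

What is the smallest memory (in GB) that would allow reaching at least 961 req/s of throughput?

9

Look for the lowest-memory combination reaching 961.
Taking session-store + auth-service gives 1764 (≥ 961) for 9 GB.
Below 9 GB the best achievable stays under 961.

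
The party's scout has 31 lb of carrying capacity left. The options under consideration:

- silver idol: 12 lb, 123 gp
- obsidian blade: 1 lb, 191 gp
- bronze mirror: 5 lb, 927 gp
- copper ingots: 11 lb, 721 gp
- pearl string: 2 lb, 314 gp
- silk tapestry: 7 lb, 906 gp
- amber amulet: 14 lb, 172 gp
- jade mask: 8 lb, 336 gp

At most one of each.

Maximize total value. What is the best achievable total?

By value per lb: obsidian blade 191.00, bronze mirror 185.40, pearl string 157.00, silk tapestry 129.43 lead.
Taking obsidian blade + bronze mirror + copper ingots + pearl string + silk tapestry: 26 lb used, 3059 in value.
Next best is bronze mirror + copper ingots + silk tapestry + jade mask at 2890 (31 lb) — short by 169.

3059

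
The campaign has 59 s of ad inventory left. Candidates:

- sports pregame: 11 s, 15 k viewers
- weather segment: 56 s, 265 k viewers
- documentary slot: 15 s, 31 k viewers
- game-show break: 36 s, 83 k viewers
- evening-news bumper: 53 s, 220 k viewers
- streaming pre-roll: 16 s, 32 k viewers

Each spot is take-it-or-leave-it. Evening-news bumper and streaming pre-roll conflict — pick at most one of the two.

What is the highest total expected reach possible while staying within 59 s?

265

Taking weather segment: 56 s used, 265 in expected reach.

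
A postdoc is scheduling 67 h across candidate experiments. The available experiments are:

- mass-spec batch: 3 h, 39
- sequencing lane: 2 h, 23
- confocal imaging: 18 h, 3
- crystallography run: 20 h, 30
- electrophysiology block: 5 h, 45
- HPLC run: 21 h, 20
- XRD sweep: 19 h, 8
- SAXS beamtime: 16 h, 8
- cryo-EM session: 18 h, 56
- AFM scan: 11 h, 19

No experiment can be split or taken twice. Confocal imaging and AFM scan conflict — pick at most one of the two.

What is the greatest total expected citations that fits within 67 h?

212

Best packing: mass-spec batch + sequencing lane + crystallography run + electrophysiology block + cryo-EM session + AFM scan — 59 h, 212 total.
Nothing else feasible within 67 h beats 212.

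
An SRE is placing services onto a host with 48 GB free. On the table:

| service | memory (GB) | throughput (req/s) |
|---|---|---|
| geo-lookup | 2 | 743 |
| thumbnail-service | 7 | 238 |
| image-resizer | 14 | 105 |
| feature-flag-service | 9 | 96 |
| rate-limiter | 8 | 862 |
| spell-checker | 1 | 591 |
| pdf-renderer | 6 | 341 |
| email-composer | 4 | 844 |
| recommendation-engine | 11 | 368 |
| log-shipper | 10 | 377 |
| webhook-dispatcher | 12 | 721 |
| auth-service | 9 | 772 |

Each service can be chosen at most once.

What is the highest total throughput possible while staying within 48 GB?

Taking the top-ratio services first gives geo-lookup + rate-limiter + spell-checker + pdf-renderer + email-composer + webhook-dispatcher + auth-service for 4874 (42 GB).
The 6 GB tied up in pdf-renderer is better spent on log-shipper — total rises to 4910 (46 GB).
Next best is geo-lookup + rate-limiter + spell-checker + email-composer + recommendation-engine + webhook-dispatcher + auth-service at 4901 (47 GB) — short by 9.

4910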